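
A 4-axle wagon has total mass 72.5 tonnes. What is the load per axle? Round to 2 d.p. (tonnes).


Load per axle = total weight / number of axles
Load = 72.5 / 4
Load = 18.13 tonnes

18.13


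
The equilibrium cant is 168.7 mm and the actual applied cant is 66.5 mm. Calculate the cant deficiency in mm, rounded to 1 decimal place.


Cant deficiency = equilibrium cant - actual cant
CD = 168.7 - 66.5
CD = 102.2 mm

102.2


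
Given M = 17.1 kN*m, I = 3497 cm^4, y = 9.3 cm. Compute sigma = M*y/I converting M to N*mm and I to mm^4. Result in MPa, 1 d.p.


Convert units:
M = 17.1 kN*m = 17100000 N*mm
y = 9.3 cm = 93 mm
I = 3497 cm^4 = 34970000 mm^4
sigma = 17100000 * 93 / 34970000
sigma = 45.5 MPa

45.5


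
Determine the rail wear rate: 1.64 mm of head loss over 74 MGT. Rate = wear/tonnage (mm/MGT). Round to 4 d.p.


Wear rate = total wear / cumulative tonnage
Rate = 1.64 / 74
Rate = 0.0222 mm/MGT

0.0222


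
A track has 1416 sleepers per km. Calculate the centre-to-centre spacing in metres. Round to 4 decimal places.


Spacing = 1000 m / number of sleepers
Spacing = 1000 / 1416
Spacing = 0.7062 m

0.7062


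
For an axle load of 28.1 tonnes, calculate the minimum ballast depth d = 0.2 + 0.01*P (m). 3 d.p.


d = 0.2 + 0.01 * 28.1
d = 0.2 + 0.281
d = 0.481 m

0.481


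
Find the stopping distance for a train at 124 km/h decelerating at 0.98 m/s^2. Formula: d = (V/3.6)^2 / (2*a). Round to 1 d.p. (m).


Convert speed: V = 124 / 3.6 = 34.4444 m/s
V^2 = 1186.4198
d = 1186.4198 / (2 * 0.98)
d = 1186.4198 / 1.96
d = 605.3 m

605.3


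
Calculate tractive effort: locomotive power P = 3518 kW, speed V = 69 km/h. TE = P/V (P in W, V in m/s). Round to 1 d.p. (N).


Convert: P = 3518 kW = 3518000 W
V = 69 / 3.6 = 19.1667 m/s
TE = 3518000 / 19.1667
TE = 183547.8 N

183547.8


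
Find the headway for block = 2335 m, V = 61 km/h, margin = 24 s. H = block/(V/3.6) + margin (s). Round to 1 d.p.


V = 61 / 3.6 = 16.9444 m/s
Block traversal time = 2335 / 16.9444 = 137.8033 s
Headway = 137.8033 + 24
Headway = 161.8 s

161.8


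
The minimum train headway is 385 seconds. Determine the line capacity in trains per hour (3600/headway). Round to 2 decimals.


Capacity = 3600 / headway
Capacity = 3600 / 385
Capacity = 9.35 trains/hour

9.35


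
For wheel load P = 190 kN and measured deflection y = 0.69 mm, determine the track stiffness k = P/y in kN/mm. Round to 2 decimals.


Track stiffness k = P / y
k = 190 / 0.69
k = 275.36 kN/mm

275.36


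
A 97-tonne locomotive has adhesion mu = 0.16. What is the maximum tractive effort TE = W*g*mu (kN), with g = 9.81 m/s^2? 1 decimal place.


TE_max = W * g * mu
TE_max = 97 * 9.81 * 0.16
TE_max = 951.57 * 0.16
TE_max = 152.3 kN

152.3


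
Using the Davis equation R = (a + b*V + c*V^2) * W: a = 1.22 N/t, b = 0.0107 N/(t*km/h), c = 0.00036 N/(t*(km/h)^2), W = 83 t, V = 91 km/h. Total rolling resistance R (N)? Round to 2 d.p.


b*V = 0.0107 * 91 = 0.9737
c*V^2 = 0.00036 * 8281 = 2.98116
R_per_t = 1.22 + 0.9737 + 2.98116 = 5.17486 N/t
R_total = 5.17486 * 83 = 429.51 N

429.51


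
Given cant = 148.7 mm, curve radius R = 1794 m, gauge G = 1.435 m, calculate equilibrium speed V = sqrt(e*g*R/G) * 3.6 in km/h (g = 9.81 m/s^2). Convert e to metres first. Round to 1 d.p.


Convert cant: e = 148.7 mm = 0.1487 m
V_ms = sqrt(0.1487 * 9.81 * 1794 / 1.435)
V_ms = sqrt(1823.687887) = 42.7047 m/s
V = 42.7047 * 3.6 = 153.7 km/h

153.7


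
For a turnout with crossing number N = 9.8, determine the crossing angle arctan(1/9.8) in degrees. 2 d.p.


1/N = 1/9.8 = 0.102041
angle = arctan(0.102041) = 0.101689 rad
angle = 0.101689 * 180/pi = 5.83 degrees

5.83


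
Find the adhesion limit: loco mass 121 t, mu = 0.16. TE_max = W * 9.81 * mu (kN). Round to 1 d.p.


TE_max = W * g * mu
TE_max = 121 * 9.81 * 0.16
TE_max = 1187.01 * 0.16
TE_max = 189.9 kN

189.9


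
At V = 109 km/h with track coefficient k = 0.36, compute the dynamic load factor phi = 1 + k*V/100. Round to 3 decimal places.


phi = 1 + k * V / 100
phi = 1 + 0.36 * 109 / 100
phi = 1 + 0.3924
phi = 1.392

1.392


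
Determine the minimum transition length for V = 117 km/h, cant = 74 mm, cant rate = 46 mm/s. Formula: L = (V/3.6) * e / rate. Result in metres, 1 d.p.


Convert speed: V = 117 / 3.6 = 32.5 m/s
L = 32.5 * 74 / 46
L = 2405.0 / 46
L = 52.3 m

52.3


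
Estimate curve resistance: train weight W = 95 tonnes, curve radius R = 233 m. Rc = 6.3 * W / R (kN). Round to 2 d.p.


Rc = 6.3 * W / R
Rc = 6.3 * 95 / 233
Rc = 598.5 / 233
Rc = 2.57 kN

2.57


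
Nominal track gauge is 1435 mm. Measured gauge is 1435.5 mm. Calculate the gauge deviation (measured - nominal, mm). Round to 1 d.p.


Deviation = measured - nominal
Deviation = 1435.5 - 1435
Deviation = 0.5 mm

0.5


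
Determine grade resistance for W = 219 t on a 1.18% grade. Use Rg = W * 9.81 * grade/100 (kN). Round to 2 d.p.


Rg = W * 9.81 * grade / 100
Rg = 219 * 9.81 * 1.18 / 100
Rg = 2148.39 * 0.0118
Rg = 25.35 kN

25.35


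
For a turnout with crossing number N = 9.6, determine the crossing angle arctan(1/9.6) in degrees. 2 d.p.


1/N = 1/9.6 = 0.104167
angle = arctan(0.104167) = 0.103792 rad
angle = 0.103792 * 180/pi = 5.95 degrees

5.95


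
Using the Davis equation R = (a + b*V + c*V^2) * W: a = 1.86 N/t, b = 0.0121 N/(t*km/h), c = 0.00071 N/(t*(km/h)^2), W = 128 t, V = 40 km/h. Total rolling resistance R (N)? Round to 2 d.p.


b*V = 0.0121 * 40 = 0.484
c*V^2 = 0.00071 * 1600 = 1.136
R_per_t = 1.86 + 0.484 + 1.136 = 3.48 N/t
R_total = 3.48 * 128 = 445.44 N

445.44


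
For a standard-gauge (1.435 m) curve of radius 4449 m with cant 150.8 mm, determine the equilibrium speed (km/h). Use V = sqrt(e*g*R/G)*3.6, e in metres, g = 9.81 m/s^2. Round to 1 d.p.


Convert cant: e = 150.8 mm = 0.1508 m
V_ms = sqrt(0.1508 * 9.81 * 4449 / 1.435)
V_ms = sqrt(4586.494252) = 67.7237 m/s
V = 67.7237 * 3.6 = 243.8 km/h

243.8


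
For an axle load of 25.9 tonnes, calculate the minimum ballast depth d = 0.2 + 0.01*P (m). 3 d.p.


d = 0.2 + 0.01 * 25.9
d = 0.2 + 0.259
d = 0.459 m

0.459


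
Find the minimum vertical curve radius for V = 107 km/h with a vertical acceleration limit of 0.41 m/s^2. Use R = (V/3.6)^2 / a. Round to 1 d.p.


Convert speed: V = 107 / 3.6 = 29.7222 m/s
V^2 = 883.4105 m^2/s^2
R_v = 883.4105 / 0.41
R_v = 2154.7 m

2154.7


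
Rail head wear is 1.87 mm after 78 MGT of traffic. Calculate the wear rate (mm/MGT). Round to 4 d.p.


Wear rate = total wear / cumulative tonnage
Rate = 1.87 / 78
Rate = 0.0240 mm/MGT

0.0240


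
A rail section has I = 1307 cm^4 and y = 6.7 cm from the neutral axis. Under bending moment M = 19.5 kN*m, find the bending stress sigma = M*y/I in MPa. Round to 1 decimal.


Convert units:
M = 19.5 kN*m = 19500000 N*mm
y = 6.7 cm = 67 mm
I = 1307 cm^4 = 13070000 mm^4
sigma = 19500000 * 67 / 13070000
sigma = 100.0 MPa

100.0


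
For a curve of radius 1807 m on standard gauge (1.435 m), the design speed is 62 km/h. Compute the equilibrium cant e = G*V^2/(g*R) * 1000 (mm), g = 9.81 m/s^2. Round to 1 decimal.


Convert speed: V = 62 / 3.6 = 17.2222 m/s
Apply formula: e = 1.435 * 17.2222^2 / (9.81 * 1807)
e = 1.435 * 296.6049 / 17726.67
e = 0.024011 m = 24.0 mm

24.0


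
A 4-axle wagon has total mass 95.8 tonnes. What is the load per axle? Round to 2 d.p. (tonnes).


Load per axle = total weight / number of axles
Load = 95.8 / 4
Load = 23.95 tonnes

23.95


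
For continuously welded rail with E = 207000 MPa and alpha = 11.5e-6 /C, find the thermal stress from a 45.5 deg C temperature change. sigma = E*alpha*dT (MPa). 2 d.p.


sigma = E * alpha * dT
sigma = 207000 * 11.5e-6 * 45.5
sigma = 2.3805 * 45.5
sigma = 108.31 MPa

108.31


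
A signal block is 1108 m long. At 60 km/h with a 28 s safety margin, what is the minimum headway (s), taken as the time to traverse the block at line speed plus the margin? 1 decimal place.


V = 60 / 3.6 = 16.6667 m/s
Block traversal time = 1108 / 16.6667 = 66.48 s
Headway = 66.48 + 28
Headway = 94.5 s

94.5


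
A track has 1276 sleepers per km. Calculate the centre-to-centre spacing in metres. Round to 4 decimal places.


Spacing = 1000 m / number of sleepers
Spacing = 1000 / 1276
Spacing = 0.7837 m

0.7837


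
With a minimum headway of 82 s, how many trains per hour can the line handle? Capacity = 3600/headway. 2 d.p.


Capacity = 3600 / headway
Capacity = 3600 / 82
Capacity = 43.90 trains/hour

43.90


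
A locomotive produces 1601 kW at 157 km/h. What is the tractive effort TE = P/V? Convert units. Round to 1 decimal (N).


Convert: P = 1601 kW = 1601000 W
V = 157 / 3.6 = 43.6111 m/s
TE = 1601000 / 43.6111
TE = 36710.8 N

36710.8


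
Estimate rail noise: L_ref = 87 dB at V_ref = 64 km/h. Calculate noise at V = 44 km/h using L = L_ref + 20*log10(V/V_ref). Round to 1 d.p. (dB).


V/V_ref = 44 / 64 = 0.6875
log10(0.6875) = -0.162727
20 * -0.162727 = -3.2545
L = 87 + -3.2545 = 83.7 dB

83.7


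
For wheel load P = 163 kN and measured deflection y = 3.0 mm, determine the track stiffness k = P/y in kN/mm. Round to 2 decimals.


Track stiffness k = P / y
k = 163 / 3.0
k = 54.33 kN/mm

54.33


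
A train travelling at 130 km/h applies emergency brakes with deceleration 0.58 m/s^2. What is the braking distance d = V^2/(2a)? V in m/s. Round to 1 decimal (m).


Convert speed: V = 130 / 3.6 = 36.1111 m/s
V^2 = 1304.0123
d = 1304.0123 / (2 * 0.58)
d = 1304.0123 / 1.16
d = 1124.1 m

1124.1


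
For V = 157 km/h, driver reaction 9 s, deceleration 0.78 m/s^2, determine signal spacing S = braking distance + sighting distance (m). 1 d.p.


V = 157 / 3.6 = 43.6111 m/s
Braking distance = 43.6111^2 / (2*0.78) = 1219.1853 m
Sighting distance = 43.6111 * 9 = 392.5 m
S = 1219.1853 + 392.5 = 1611.7 m

1611.7


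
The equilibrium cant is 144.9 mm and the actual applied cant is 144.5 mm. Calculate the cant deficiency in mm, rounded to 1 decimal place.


Cant deficiency = equilibrium cant - actual cant
CD = 144.9 - 144.5
CD = 0.4 mm

0.4


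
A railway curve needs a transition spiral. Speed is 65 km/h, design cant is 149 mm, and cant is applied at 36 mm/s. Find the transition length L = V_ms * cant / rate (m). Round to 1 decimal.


Convert speed: V = 65 / 3.6 = 18.0556 m/s
L = 18.0556 * 149 / 36
L = 2690.2778 / 36
L = 74.7 m

74.7


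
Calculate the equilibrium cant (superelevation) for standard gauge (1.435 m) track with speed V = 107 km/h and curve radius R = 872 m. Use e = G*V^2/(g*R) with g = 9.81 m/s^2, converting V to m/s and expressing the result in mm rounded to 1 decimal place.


Convert speed: V = 107 / 3.6 = 29.7222 m/s
Apply formula: e = 1.435 * 29.7222^2 / (9.81 * 872)
e = 1.435 * 883.4105 / 8554.32
e = 0.148193 m = 148.2 mm

148.2


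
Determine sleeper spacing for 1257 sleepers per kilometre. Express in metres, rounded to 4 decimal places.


Spacing = 1000 m / number of sleepers
Spacing = 1000 / 1257
Spacing = 0.7955 m

0.7955


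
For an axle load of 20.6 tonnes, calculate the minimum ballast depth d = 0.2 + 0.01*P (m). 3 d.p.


d = 0.2 + 0.01 * 20.6
d = 0.2 + 0.206
d = 0.406 m

0.406


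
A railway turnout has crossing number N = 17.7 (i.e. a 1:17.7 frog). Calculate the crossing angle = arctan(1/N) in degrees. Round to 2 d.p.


1/N = 1/17.7 = 0.056497
angle = arctan(0.056497) = 0.056437 rad
angle = 0.056437 * 180/pi = 3.23 degrees

3.23


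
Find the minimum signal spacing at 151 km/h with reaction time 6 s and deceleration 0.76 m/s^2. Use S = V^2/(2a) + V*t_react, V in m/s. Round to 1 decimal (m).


V = 151 / 3.6 = 41.9444 m/s
Braking distance = 41.9444^2 / (2*0.76) = 1157.4582 m
Sighting distance = 41.9444 * 6 = 251.6667 m
S = 1157.4582 + 251.6667 = 1409.1 m

1409.1


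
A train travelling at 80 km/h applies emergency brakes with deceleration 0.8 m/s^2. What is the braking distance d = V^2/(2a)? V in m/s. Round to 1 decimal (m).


Convert speed: V = 80 / 3.6 = 22.2222 m/s
V^2 = 493.8272
d = 493.8272 / (2 * 0.8)
d = 493.8272 / 1.6
d = 308.6 m

308.6


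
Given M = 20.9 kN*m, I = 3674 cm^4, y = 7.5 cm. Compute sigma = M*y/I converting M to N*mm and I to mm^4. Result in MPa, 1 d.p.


Convert units:
M = 20.9 kN*m = 20900000 N*mm
y = 7.5 cm = 75 mm
I = 3674 cm^4 = 36740000 mm^4
sigma = 20900000 * 75 / 36740000
sigma = 42.7 MPa

42.7


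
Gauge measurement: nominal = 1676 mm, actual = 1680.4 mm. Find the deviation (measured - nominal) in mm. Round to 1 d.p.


Deviation = measured - nominal
Deviation = 1680.4 - 1676
Deviation = 4.4 mm

4.4


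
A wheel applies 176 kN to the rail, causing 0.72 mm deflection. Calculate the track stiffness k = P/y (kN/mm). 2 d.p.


Track stiffness k = P / y
k = 176 / 0.72
k = 244.44 kN/mm

244.44


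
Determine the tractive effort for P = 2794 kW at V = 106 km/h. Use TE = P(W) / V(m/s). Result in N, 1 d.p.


Convert: P = 2794 kW = 2794000 W
V = 106 / 3.6 = 29.4444 m/s
TE = 2794000 / 29.4444
TE = 94890.6 N

94890.6


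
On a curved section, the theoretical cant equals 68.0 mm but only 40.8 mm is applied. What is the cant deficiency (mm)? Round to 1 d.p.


Cant deficiency = equilibrium cant - actual cant
CD = 68.0 - 40.8
CD = 27.2 mm

27.2


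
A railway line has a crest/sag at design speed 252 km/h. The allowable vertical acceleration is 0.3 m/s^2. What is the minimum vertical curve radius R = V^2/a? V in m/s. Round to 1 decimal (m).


Convert speed: V = 252 / 3.6 = 70.0 m/s
V^2 = 4900.0 m^2/s^2
R_v = 4900.0 / 0.3
R_v = 16333.3 m

16333.3


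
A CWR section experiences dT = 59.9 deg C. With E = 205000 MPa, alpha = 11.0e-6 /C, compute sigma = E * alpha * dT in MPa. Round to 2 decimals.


sigma = E * alpha * dT
sigma = 205000 * 11.0e-6 * 59.9
sigma = 2.255 * 59.9
sigma = 135.07 MPa

135.07


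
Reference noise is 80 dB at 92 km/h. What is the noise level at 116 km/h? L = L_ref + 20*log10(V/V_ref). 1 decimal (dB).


V/V_ref = 116 / 92 = 1.26087
log10(1.26087) = 0.10067
20 * 0.10067 = 2.0134
L = 80 + 2.0134 = 82.0 dB

82.0


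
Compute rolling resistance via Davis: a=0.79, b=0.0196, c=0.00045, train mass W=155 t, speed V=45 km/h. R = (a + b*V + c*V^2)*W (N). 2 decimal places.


b*V = 0.0196 * 45 = 0.882
c*V^2 = 0.00045 * 2025 = 0.91125
R_per_t = 0.79 + 0.882 + 0.91125 = 2.58325 N/t
R_total = 2.58325 * 155 = 400.40 N

400.40


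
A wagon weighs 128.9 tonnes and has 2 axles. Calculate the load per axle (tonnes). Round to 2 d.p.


Load per axle = total weight / number of axles
Load = 128.9 / 2
Load = 64.45 tonnes

64.45


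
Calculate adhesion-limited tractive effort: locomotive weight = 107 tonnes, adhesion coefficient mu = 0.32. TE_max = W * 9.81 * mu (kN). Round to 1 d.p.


TE_max = W * g * mu
TE_max = 107 * 9.81 * 0.32
TE_max = 1049.67 * 0.32
TE_max = 335.9 kN

335.9


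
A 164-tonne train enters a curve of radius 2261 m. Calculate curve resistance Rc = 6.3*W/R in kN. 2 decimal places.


Rc = 6.3 * W / R
Rc = 6.3 * 164 / 2261
Rc = 1033.2 / 2261
Rc = 0.46 kN

0.46


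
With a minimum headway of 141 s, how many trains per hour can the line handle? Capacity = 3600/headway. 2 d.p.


Capacity = 3600 / headway
Capacity = 3600 / 141
Capacity = 25.53 trains/hour

25.53


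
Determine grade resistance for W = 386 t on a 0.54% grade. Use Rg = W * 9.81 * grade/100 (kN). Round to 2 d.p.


Rg = W * 9.81 * grade / 100
Rg = 386 * 9.81 * 0.54 / 100
Rg = 3786.66 * 0.0054
Rg = 20.45 kN

20.45


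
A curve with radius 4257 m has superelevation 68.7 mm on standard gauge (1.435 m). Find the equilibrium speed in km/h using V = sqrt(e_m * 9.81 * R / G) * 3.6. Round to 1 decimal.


Convert cant: e = 68.7 mm = 0.0687 m
V_ms = sqrt(0.0687 * 9.81 * 4257 / 1.435)
V_ms = sqrt(1999.297825) = 44.7135 m/s
V = 44.7135 * 3.6 = 161.0 km/h

161.0


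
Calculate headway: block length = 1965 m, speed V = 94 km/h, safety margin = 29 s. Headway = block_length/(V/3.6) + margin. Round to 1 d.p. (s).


V = 94 / 3.6 = 26.1111 m/s
Block traversal time = 1965 / 26.1111 = 75.2553 s
Headway = 75.2553 + 29
Headway = 104.3 s

104.3


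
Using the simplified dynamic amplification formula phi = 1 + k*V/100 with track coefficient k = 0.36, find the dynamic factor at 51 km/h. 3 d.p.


phi = 1 + k * V / 100
phi = 1 + 0.36 * 51 / 100
phi = 1 + 0.1836
phi = 1.184

1.184


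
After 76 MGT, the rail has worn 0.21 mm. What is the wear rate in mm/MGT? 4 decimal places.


Wear rate = total wear / cumulative tonnage
Rate = 0.21 / 76
Rate = 0.0028 mm/MGT

0.0028


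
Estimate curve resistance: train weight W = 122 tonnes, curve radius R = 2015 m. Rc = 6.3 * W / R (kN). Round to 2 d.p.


Rc = 6.3 * W / R
Rc = 6.3 * 122 / 2015
Rc = 768.6 / 2015
Rc = 0.38 kN

0.38


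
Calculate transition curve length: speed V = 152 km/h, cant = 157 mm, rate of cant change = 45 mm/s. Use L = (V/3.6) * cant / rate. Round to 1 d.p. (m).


Convert speed: V = 152 / 3.6 = 42.2222 m/s
L = 42.2222 * 157 / 45
L = 6628.8889 / 45
L = 147.3 m

147.3


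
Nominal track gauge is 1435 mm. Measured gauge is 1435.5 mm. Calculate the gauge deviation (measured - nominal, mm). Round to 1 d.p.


Deviation = measured - nominal
Deviation = 1435.5 - 1435
Deviation = 0.5 mm

0.5


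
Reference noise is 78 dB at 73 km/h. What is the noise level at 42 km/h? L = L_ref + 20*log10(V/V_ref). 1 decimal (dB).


V/V_ref = 42 / 73 = 0.575342
log10(0.575342) = -0.240074
20 * -0.240074 = -4.8015
L = 78 + -4.8015 = 73.2 dB

73.2


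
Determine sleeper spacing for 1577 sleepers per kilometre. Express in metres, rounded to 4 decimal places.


Spacing = 1000 m / number of sleepers
Spacing = 1000 / 1577
Spacing = 0.6341 m

0.6341


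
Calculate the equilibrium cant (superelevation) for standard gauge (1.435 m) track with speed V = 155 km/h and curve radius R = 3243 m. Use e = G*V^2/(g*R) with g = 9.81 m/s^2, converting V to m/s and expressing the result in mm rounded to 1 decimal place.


Convert speed: V = 155 / 3.6 = 43.0556 m/s
Apply formula: e = 1.435 * 43.0556^2 / (9.81 * 3243)
e = 1.435 * 1853.7809 / 31813.83
e = 0.083617 m = 83.6 mm

83.6


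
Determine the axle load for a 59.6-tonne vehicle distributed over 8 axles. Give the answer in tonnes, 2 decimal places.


Load per axle = total weight / number of axles
Load = 59.6 / 8
Load = 7.45 tonnes

7.45


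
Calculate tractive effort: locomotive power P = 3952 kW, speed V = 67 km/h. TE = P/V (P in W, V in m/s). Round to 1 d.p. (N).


Convert: P = 3952 kW = 3952000 W
V = 67 / 3.6 = 18.6111 m/s
TE = 3952000 / 18.6111
TE = 212346.3 N

212346.3


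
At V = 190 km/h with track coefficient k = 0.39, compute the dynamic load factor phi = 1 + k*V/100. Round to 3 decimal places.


phi = 1 + k * V / 100
phi = 1 + 0.39 * 190 / 100
phi = 1 + 0.741
phi = 1.741

1.741


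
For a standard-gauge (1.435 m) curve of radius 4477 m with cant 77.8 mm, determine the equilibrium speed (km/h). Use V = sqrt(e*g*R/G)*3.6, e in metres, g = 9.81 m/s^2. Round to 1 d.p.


Convert cant: e = 77.8 mm = 0.0778 m
V_ms = sqrt(0.0778 * 9.81 * 4477 / 1.435)
V_ms = sqrt(2381.133788) = 48.7969 m/s
V = 48.7969 * 3.6 = 175.7 km/h

175.7


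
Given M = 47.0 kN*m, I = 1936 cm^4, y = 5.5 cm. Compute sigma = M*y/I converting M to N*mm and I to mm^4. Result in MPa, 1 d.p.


Convert units:
M = 47.0 kN*m = 47000000 N*mm
y = 5.5 cm = 55 mm
I = 1936 cm^4 = 19360000 mm^4
sigma = 47000000 * 55 / 19360000
sigma = 133.5 MPa

133.5


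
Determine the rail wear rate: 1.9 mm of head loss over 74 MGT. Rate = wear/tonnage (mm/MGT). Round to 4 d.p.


Wear rate = total wear / cumulative tonnage
Rate = 1.9 / 74
Rate = 0.0257 mm/MGT

0.0257


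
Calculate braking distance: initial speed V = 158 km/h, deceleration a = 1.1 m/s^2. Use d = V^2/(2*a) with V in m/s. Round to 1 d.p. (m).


Convert speed: V = 158 / 3.6 = 43.8889 m/s
V^2 = 1926.2346
d = 1926.2346 / (2 * 1.1)
d = 1926.2346 / 2.2
d = 875.6 m

875.6


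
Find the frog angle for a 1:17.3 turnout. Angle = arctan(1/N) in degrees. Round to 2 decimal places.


1/N = 1/17.3 = 0.057803
angle = arctan(0.057803) = 0.057739 rad
angle = 0.057739 * 180/pi = 3.31 degrees

3.31


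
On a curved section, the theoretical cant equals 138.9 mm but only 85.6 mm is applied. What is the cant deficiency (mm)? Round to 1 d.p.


Cant deficiency = equilibrium cant - actual cant
CD = 138.9 - 85.6
CD = 53.3 mm

53.3


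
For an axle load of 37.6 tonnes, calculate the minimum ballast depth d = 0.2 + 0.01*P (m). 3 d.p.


d = 0.2 + 0.01 * 37.6
d = 0.2 + 0.376
d = 0.576 m

0.576


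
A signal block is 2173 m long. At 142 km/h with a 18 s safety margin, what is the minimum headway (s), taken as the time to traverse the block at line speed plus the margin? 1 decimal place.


V = 142 / 3.6 = 39.4444 m/s
Block traversal time = 2173 / 39.4444 = 55.0901 s
Headway = 55.0901 + 18
Headway = 73.1 s

73.1


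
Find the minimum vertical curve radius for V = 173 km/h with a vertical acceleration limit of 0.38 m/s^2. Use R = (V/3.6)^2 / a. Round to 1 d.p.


Convert speed: V = 173 / 3.6 = 48.0556 m/s
V^2 = 2309.3364 m^2/s^2
R_v = 2309.3364 / 0.38
R_v = 6077.2 m

6077.2


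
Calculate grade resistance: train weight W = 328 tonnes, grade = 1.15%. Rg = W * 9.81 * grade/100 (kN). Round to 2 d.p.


Rg = W * 9.81 * grade / 100
Rg = 328 * 9.81 * 1.15 / 100
Rg = 3217.68 * 0.0115
Rg = 37.00 kN

37.00


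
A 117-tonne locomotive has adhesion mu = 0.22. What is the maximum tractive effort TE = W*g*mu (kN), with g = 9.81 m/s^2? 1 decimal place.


TE_max = W * g * mu
TE_max = 117 * 9.81 * 0.22
TE_max = 1147.77 * 0.22
TE_max = 252.5 kN

252.5


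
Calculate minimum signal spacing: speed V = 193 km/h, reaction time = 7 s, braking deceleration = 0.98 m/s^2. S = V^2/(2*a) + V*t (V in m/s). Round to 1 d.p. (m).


V = 193 / 3.6 = 53.6111 m/s
Braking distance = 53.6111^2 / (2*0.98) = 1466.4037 m
Sighting distance = 53.6111 * 7 = 375.2778 m
S = 1466.4037 + 375.2778 = 1841.7 m

1841.7


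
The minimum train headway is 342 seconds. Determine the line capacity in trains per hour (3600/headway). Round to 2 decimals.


Capacity = 3600 / headway
Capacity = 3600 / 342
Capacity = 10.53 trains/hour

10.53


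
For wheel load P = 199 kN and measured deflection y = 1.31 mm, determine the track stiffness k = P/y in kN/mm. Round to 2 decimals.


Track stiffness k = P / y
k = 199 / 1.31
k = 151.91 kN/mm

151.91


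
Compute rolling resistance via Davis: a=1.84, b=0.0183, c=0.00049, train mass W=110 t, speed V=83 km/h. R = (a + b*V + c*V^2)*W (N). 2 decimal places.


b*V = 0.0183 * 83 = 1.5189
c*V^2 = 0.00049 * 6889 = 3.37561
R_per_t = 1.84 + 1.5189 + 3.37561 = 6.73451 N/t
R_total = 6.73451 * 110 = 740.80 N

740.80


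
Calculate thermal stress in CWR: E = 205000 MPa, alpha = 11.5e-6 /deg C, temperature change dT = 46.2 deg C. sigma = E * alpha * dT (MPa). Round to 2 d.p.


sigma = E * alpha * dT
sigma = 205000 * 11.5e-6 * 46.2
sigma = 2.3575 * 46.2
sigma = 108.92 MPa

108.92


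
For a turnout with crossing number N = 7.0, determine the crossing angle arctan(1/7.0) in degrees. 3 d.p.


1/N = 1/7.0 = 0.142857
angle = arctan(0.142857) = 0.141897 rad
angle = 0.141897 * 180/pi = 8.130 degrees

8.130


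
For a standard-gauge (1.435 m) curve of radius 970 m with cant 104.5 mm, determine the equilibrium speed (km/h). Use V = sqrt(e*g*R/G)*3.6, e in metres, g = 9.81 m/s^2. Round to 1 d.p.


Convert cant: e = 104.5 mm = 0.1045 m
V_ms = sqrt(0.1045 * 9.81 * 970 / 1.435)
V_ms = sqrt(692.955157) = 26.324 m/s
V = 26.324 * 3.6 = 94.8 km/h

94.8


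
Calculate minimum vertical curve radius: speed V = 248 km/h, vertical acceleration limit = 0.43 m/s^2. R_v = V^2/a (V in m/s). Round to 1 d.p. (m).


Convert speed: V = 248 / 3.6 = 68.8889 m/s
V^2 = 4745.679 m^2/s^2
R_v = 4745.679 / 0.43
R_v = 11036.5 m

11036.5


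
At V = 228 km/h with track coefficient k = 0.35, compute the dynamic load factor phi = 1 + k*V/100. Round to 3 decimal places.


phi = 1 + k * V / 100
phi = 1 + 0.35 * 228 / 100
phi = 1 + 0.798
phi = 1.798

1.798


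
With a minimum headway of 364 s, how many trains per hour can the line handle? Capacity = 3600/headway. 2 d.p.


Capacity = 3600 / headway
Capacity = 3600 / 364
Capacity = 9.89 trains/hour

9.89


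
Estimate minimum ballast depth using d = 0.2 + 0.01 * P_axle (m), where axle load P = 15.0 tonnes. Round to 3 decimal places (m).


d = 0.2 + 0.01 * 15.0
d = 0.2 + 0.15
d = 0.350 m

0.350


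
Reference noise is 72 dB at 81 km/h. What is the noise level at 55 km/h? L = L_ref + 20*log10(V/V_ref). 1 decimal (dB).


V/V_ref = 55 / 81 = 0.679012
log10(0.679012) = -0.168122
20 * -0.168122 = -3.3624
L = 72 + -3.3624 = 68.6 dB

68.6


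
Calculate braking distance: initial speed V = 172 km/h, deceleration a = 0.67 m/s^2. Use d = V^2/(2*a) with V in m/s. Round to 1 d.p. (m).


Convert speed: V = 172 / 3.6 = 47.7778 m/s
V^2 = 2282.716
d = 2282.716 / (2 * 0.67)
d = 2282.716 / 1.34
d = 1703.5 m

1703.5


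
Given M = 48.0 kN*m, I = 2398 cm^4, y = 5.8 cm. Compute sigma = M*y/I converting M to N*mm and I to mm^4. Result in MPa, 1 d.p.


Convert units:
M = 48.0 kN*m = 48000000 N*mm
y = 5.8 cm = 58 mm
I = 2398 cm^4 = 23980000 mm^4
sigma = 48000000 * 58 / 23980000
sigma = 116.1 MPa

116.1


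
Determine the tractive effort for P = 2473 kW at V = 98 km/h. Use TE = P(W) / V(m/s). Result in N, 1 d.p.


Convert: P = 2473 kW = 2473000 W
V = 98 / 3.6 = 27.2222 m/s
TE = 2473000 / 27.2222
TE = 90844.9 N

90844.9


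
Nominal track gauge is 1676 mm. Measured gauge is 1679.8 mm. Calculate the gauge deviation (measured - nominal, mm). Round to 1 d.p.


Deviation = measured - nominal
Deviation = 1679.8 - 1676
Deviation = 3.8 mm

3.8


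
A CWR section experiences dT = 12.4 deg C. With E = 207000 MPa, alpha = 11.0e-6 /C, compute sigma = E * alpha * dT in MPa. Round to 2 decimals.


sigma = E * alpha * dT
sigma = 207000 * 11.0e-6 * 12.4
sigma = 2.277 * 12.4
sigma = 28.23 MPa

28.23


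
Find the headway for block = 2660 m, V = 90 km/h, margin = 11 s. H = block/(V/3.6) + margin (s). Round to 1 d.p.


V = 90 / 3.6 = 25.0 m/s
Block traversal time = 2660 / 25.0 = 106.4 s
Headway = 106.4 + 11
Headway = 117.4 s

117.4


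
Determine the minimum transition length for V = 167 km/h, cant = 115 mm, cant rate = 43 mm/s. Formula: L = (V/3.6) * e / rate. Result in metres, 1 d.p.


Convert speed: V = 167 / 3.6 = 46.3889 m/s
L = 46.3889 * 115 / 43
L = 5334.7222 / 43
L = 124.1 m

124.1


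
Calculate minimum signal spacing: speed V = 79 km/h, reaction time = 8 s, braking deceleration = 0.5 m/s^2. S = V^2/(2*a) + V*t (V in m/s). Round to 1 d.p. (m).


V = 79 / 3.6 = 21.9444 m/s
Braking distance = 21.9444^2 / (2*0.5) = 481.5586 m
Sighting distance = 21.9444 * 8 = 175.5556 m
S = 481.5586 + 175.5556 = 657.1 m

657.1


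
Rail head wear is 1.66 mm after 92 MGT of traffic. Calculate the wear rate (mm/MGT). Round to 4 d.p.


Wear rate = total wear / cumulative tonnage
Rate = 1.66 / 92
Rate = 0.0180 mm/MGT

0.0180


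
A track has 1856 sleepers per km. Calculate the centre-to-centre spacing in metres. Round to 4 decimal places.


Spacing = 1000 m / number of sleepers
Spacing = 1000 / 1856
Spacing = 0.5388 m

0.5388


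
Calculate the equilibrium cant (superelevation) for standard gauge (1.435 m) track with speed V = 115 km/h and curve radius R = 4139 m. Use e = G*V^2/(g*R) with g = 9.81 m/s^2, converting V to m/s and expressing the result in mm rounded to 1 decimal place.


Convert speed: V = 115 / 3.6 = 31.9444 m/s
Apply formula: e = 1.435 * 31.9444^2 / (9.81 * 4139)
e = 1.435 * 1020.4475 / 40603.59
e = 0.036064 m = 36.1 mm

36.1


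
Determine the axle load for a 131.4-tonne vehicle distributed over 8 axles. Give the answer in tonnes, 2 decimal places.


Load per axle = total weight / number of axles
Load = 131.4 / 8
Load = 16.43 tonnes

16.43


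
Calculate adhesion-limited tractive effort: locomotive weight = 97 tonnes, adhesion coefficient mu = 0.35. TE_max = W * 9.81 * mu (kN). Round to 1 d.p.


TE_max = W * g * mu
TE_max = 97 * 9.81 * 0.35
TE_max = 951.57 * 0.35
TE_max = 333.0 kN

333.0


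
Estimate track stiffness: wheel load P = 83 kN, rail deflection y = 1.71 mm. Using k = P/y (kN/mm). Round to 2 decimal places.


Track stiffness k = P / y
k = 83 / 1.71
k = 48.54 kN/mm

48.54


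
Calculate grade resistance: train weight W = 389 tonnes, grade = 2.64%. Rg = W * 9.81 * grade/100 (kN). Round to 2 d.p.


Rg = W * 9.81 * grade / 100
Rg = 389 * 9.81 * 2.64 / 100
Rg = 3816.09 * 0.0264
Rg = 100.74 kN

100.74


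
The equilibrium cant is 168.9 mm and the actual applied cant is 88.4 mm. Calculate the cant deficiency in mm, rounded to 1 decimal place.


Cant deficiency = equilibrium cant - actual cant
CD = 168.9 - 88.4
CD = 80.5 mm

80.5


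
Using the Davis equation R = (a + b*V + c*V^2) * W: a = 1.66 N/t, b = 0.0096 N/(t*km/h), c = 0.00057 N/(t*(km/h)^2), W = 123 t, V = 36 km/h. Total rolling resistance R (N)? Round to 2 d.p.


b*V = 0.0096 * 36 = 0.3456
c*V^2 = 0.00057 * 1296 = 0.73872
R_per_t = 1.66 + 0.3456 + 0.73872 = 2.74432 N/t
R_total = 2.74432 * 123 = 337.55 N

337.55


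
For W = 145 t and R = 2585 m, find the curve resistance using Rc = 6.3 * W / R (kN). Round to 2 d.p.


Rc = 6.3 * W / R
Rc = 6.3 * 145 / 2585
Rc = 913.5 / 2585
Rc = 0.35 kN

0.35


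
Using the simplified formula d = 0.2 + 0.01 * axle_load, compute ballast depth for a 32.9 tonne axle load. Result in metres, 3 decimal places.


d = 0.2 + 0.01 * 32.9
d = 0.2 + 0.329
d = 0.529 m

0.529


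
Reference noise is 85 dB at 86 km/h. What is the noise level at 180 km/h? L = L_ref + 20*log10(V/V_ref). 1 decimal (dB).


V/V_ref = 180 / 86 = 2.093023
log10(2.093023) = 0.320774
20 * 0.320774 = 6.4155
L = 85 + 6.4155 = 91.4 dB

91.4


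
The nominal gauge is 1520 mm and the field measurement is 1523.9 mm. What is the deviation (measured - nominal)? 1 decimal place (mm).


Deviation = measured - nominal
Deviation = 1523.9 - 1520
Deviation = 3.9 mm

3.9


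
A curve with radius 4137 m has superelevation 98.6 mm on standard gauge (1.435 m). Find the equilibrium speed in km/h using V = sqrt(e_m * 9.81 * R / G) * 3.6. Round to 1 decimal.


Convert cant: e = 98.6 mm = 0.0986 m
V_ms = sqrt(0.0986 * 9.81 * 4137 / 1.435)
V_ms = sqrt(2788.557102) = 52.8068 m/s
V = 52.8068 * 3.6 = 190.1 km/h

190.1


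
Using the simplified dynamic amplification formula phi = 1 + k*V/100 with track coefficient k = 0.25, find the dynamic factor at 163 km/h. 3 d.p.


phi = 1 + k * V / 100
phi = 1 + 0.25 * 163 / 100
phi = 1 + 0.4075
phi = 1.408

1.408


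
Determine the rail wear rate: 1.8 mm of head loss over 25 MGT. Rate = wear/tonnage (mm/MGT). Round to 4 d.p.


Wear rate = total wear / cumulative tonnage
Rate = 1.8 / 25
Rate = 0.0720 mm/MGT

0.0720


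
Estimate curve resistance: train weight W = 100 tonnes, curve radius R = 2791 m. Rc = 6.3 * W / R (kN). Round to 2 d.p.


Rc = 6.3 * W / R
Rc = 6.3 * 100 / 2791
Rc = 630.0 / 2791
Rc = 0.23 kN

0.23


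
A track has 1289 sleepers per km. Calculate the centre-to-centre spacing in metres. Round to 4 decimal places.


Spacing = 1000 m / number of sleepers
Spacing = 1000 / 1289
Spacing = 0.7758 m

0.7758


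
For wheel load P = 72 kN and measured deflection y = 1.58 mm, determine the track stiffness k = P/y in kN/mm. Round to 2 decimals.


Track stiffness k = P / y
k = 72 / 1.58
k = 45.57 kN/mm

45.57


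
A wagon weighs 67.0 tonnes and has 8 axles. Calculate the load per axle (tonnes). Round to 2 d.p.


Load per axle = total weight / number of axles
Load = 67.0 / 8
Load = 8.38 tonnes

8.38


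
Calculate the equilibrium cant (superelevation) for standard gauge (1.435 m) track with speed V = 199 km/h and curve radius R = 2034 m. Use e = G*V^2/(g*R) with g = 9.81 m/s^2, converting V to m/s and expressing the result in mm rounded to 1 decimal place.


Convert speed: V = 199 / 3.6 = 55.2778 m/s
Apply formula: e = 1.435 * 55.2778^2 / (9.81 * 2034)
e = 1.435 * 3055.6327 / 19953.54
e = 0.219752 m = 219.8 mm

219.8


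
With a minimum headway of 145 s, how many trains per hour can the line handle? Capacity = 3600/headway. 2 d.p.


Capacity = 3600 / headway
Capacity = 3600 / 145
Capacity = 24.83 trains/hour

24.83


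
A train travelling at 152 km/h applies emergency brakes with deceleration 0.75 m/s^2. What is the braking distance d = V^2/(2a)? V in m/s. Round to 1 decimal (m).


Convert speed: V = 152 / 3.6 = 42.2222 m/s
V^2 = 1782.716
d = 1782.716 / (2 * 0.75)
d = 1782.716 / 1.5
d = 1188.5 m

1188.5


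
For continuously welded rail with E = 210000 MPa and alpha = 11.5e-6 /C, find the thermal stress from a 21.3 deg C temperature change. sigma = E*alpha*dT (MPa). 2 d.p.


sigma = E * alpha * dT
sigma = 210000 * 11.5e-6 * 21.3
sigma = 2.415 * 21.3
sigma = 51.44 MPa

51.44


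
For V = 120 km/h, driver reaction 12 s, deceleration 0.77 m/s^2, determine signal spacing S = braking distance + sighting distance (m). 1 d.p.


V = 120 / 3.6 = 33.3333 m/s
Braking distance = 33.3333^2 / (2*0.77) = 721.5007 m
Sighting distance = 33.3333 * 12 = 400.0 m
S = 721.5007 + 400.0 = 1121.5 m

1121.5


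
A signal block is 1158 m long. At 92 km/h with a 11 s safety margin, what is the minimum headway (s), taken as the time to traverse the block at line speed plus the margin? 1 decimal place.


V = 92 / 3.6 = 25.5556 m/s
Block traversal time = 1158 / 25.5556 = 45.313 s
Headway = 45.313 + 11
Headway = 56.3 s

56.3


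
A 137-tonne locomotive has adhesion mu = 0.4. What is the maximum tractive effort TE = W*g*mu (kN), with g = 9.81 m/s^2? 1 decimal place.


TE_max = W * g * mu
TE_max = 137 * 9.81 * 0.4
TE_max = 1343.97 * 0.4
TE_max = 537.6 kN

537.6


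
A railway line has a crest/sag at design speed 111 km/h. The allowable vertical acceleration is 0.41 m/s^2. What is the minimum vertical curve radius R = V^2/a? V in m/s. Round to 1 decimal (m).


Convert speed: V = 111 / 3.6 = 30.8333 m/s
V^2 = 950.6944 m^2/s^2
R_v = 950.6944 / 0.41
R_v = 2318.8 m

2318.8


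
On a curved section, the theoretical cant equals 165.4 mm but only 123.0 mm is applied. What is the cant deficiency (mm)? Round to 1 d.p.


Cant deficiency = equilibrium cant - actual cant
CD = 165.4 - 123.0
CD = 42.4 mm

42.4


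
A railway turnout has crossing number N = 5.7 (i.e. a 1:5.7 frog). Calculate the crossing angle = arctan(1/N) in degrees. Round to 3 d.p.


1/N = 1/5.7 = 0.175439
angle = arctan(0.175439) = 0.173671 rad
angle = 0.173671 * 180/pi = 9.951 degrees

9.951


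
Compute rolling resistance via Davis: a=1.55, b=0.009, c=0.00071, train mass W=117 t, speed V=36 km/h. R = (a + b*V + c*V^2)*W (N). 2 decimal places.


b*V = 0.009 * 36 = 0.324
c*V^2 = 0.00071 * 1296 = 0.92016
R_per_t = 1.55 + 0.324 + 0.92016 = 2.79416 N/t
R_total = 2.79416 * 117 = 326.92 N

326.92


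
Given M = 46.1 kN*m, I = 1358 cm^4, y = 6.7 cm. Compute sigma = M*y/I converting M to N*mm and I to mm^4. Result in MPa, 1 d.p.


Convert units:
M = 46.1 kN*m = 46100000 N*mm
y = 6.7 cm = 67 mm
I = 1358 cm^4 = 13580000 mm^4
sigma = 46100000 * 67 / 13580000
sigma = 227.4 MPa

227.4


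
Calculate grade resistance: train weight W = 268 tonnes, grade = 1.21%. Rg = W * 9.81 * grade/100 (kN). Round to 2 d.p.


Rg = W * 9.81 * grade / 100
Rg = 268 * 9.81 * 1.21 / 100
Rg = 2629.08 * 0.0121
Rg = 31.81 kN

31.81


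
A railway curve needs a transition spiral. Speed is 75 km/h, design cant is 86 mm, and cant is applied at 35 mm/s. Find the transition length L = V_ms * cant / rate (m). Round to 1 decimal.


Convert speed: V = 75 / 3.6 = 20.8333 m/s
L = 20.8333 * 86 / 35
L = 1791.6667 / 35
L = 51.2 m

51.2


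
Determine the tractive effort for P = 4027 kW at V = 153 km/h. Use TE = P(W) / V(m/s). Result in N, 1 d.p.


Convert: P = 4027 kW = 4027000 W
V = 153 / 3.6 = 42.5 m/s
TE = 4027000 / 42.5
TE = 94752.9 N

94752.9


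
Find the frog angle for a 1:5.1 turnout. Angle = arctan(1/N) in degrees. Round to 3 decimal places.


1/N = 1/5.1 = 0.196078
angle = arctan(0.196078) = 0.193622 rad
angle = 0.193622 * 180/pi = 11.094 degrees

11.094


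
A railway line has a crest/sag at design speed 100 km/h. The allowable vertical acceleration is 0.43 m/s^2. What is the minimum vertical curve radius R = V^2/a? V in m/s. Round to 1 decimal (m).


Convert speed: V = 100 / 3.6 = 27.7778 m/s
V^2 = 771.6049 m^2/s^2
R_v = 771.6049 / 0.43
R_v = 1794.4 m

1794.4


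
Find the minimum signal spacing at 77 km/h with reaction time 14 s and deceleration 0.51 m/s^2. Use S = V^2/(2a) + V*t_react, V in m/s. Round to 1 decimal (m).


V = 77 / 3.6 = 21.3889 m/s
Braking distance = 21.3889^2 / (2*0.51) = 448.5143 m
Sighting distance = 21.3889 * 14 = 299.4444 m
S = 448.5143 + 299.4444 = 748.0 m

748.0


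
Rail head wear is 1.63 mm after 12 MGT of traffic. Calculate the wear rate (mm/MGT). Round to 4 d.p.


Wear rate = total wear / cumulative tonnage
Rate = 1.63 / 12
Rate = 0.1358 mm/MGT

0.1358


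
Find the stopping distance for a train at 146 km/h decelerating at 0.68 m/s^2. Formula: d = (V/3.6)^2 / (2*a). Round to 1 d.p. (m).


Convert speed: V = 146 / 3.6 = 40.5556 m/s
V^2 = 1644.7531
d = 1644.7531 / (2 * 0.68)
d = 1644.7531 / 1.36
d = 1209.4 m

1209.4


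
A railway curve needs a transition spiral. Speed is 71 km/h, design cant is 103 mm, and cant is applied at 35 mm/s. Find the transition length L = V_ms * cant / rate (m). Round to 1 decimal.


Convert speed: V = 71 / 3.6 = 19.7222 m/s
L = 19.7222 * 103 / 35
L = 2031.3889 / 35
L = 58.0 m

58.0


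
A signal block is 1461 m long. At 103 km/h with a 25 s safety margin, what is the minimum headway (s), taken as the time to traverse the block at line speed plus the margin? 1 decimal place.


V = 103 / 3.6 = 28.6111 m/s
Block traversal time = 1461 / 28.6111 = 51.0641 s
Headway = 51.0641 + 25
Headway = 76.1 s

76.1


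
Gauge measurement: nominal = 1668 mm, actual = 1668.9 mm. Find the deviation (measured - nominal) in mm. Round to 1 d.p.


Deviation = measured - nominal
Deviation = 1668.9 - 1668
Deviation = 0.9 mm

0.9


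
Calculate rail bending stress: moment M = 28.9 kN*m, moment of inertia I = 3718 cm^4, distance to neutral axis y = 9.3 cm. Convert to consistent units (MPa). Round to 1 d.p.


Convert units:
M = 28.9 kN*m = 28900000 N*mm
y = 9.3 cm = 93 mm
I = 3718 cm^4 = 37180000 mm^4
sigma = 28900000 * 93 / 37180000
sigma = 72.3 MPa

72.3


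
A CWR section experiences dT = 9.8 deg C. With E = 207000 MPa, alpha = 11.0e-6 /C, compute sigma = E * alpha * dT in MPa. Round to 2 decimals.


sigma = E * alpha * dT
sigma = 207000 * 11.0e-6 * 9.8
sigma = 2.277 * 9.8
sigma = 22.31 MPa

22.31


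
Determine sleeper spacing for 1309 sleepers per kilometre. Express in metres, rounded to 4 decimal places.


Spacing = 1000 m / number of sleepers
Spacing = 1000 / 1309
Spacing = 0.7639 m

0.7639


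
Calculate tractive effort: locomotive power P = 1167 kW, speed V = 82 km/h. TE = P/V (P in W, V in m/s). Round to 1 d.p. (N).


Convert: P = 1167 kW = 1167000 W
V = 82 / 3.6 = 22.7778 m/s
TE = 1167000 / 22.7778
TE = 51234.1 N

51234.1


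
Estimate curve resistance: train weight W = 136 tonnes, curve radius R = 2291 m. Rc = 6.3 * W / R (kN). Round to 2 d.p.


Rc = 6.3 * W / R
Rc = 6.3 * 136 / 2291
Rc = 856.8 / 2291
Rc = 0.37 kN

0.37


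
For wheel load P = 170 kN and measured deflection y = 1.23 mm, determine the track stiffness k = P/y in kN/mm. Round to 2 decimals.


Track stiffness k = P / y
k = 170 / 1.23
k = 138.21 kN/mm

138.21


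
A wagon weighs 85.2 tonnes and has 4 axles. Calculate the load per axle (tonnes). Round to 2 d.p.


Load per axle = total weight / number of axles
Load = 85.2 / 4
Load = 21.30 tonnes

21.30
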